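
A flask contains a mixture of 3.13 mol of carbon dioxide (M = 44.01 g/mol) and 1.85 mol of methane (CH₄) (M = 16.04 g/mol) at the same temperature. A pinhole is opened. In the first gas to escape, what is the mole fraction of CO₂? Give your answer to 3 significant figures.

0.505

Rate_i ∝ x_i/√M_i (Graham's law weighted by mole fraction), so the effusate composition follows n_i/√M_i.
Mole fraction of CO₂ in the effusate = (n_CO₂/√M_CO₂) / (n_CO₂/√M_CO₂ + n_CH₄/√M_CH₄)
= (3.13/√44.01) / (3.13/√44.01 + 1.85/√16.04) = 0.4718/(0.4718 + 0.4619) = 0.505.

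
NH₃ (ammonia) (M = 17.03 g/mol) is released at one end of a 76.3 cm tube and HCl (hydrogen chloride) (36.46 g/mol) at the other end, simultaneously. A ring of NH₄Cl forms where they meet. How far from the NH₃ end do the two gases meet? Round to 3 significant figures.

45.3 cm

The fronts meet when d_NH₃ + d_HCl = L with d_NH₃/d_HCl = √(M_HCl/M_NH₃) (Graham's law). Here √(M_HCl/M_NH₃) = √(36.46/17.03) = 1.463.
With d_NH₃ + d_HCl = 76.3 cm, d_HCl = 76.3/(1 + 1.463) = 30.98 cm.
d_NH₃ = 76.3 − 30.98 = 45.3 cm.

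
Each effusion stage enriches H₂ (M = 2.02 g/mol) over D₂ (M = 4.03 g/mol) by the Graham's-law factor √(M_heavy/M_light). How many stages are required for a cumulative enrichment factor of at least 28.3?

10

Per stage α = (4.03/2.02)^(1/2) = 1.99505^0.5, giving ln α = 0.3453.
Need α^N ≥ 28.3 ⇒ N ≥ ln(28.3) / ln α = 3.343 / 0.3453 = 9.68.
Minimum whole number of stages: N = 10.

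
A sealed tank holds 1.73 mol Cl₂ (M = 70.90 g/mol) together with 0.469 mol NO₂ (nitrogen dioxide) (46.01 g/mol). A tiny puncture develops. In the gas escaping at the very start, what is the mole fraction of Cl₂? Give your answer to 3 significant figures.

0.748

Effusion rate of each component ∝ n_i/√M_i (partial pressure × 1/√M).
Mole fraction of Cl₂ in the effusate = (n_Cl₂/√M_Cl₂) / (n_Cl₂/√M_Cl₂ + n_NO₂/√M_NO₂)
= (1.73/√70.90) / (1.73/√70.90 + 0.469/√46.01) = 0.2055/(0.2055 + 0.06914) = 0.748.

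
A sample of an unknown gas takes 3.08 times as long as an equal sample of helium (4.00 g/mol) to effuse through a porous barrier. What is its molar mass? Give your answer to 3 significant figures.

37.9 g/mol

Using Graham's law: t_X/t_He = √(M_X/M_He).
3.08 = √(M_X/4.00)
M_X = 4.00 × 3.08² = 4.00 × 9.486 = 37.9 g/mol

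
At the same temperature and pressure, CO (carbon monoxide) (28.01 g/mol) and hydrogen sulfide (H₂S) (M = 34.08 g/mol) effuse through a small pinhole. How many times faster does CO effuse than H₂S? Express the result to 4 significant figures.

1.103

Since effusion rate ∝ 1/√M, rate_CO/rate_H₂S = √(M_H₂S/M_CO) = √(34.08/28.01) = √1.217 = 1.103.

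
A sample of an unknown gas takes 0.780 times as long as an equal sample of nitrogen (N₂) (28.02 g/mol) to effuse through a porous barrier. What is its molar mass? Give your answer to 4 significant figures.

17.05 g/mol

By Graham's law, t_X/t_N₂ = √(M_X/M_N₂).
0.780 = √(M_X/28.02)
M_X = 28.02 × 0.780² = 28.02 × 0.6084 = 17.05 g/mol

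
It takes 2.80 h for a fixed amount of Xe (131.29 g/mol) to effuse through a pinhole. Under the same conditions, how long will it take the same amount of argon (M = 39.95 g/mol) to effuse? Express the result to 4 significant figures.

1.545 h

From Graham's law, t_Ar/t_Xe = √(M_Ar/M_Xe) = √(39.95/131.29) = √0.3043 = 0.5516.
So the time for Ar is 2.80 × 0.5516 = 1.545 h.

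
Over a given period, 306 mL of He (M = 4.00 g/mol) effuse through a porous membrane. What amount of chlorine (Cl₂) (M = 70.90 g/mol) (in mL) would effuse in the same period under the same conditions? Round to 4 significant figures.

72.68 mL

By Graham's law, rate_Cl₂/rate_He = √(M_He/M_Cl₂) = √(4.00/70.90) = √0.05642 = 0.2375.
So the volume for Cl₂ is 306 × 0.2375 = 72.68 mL.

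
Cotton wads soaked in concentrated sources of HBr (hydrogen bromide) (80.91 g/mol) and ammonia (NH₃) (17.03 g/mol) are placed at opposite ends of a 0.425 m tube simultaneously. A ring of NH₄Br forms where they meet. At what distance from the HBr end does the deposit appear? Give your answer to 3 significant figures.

Distances travelled in equal time are proportional to diffusion rates, so d_HBr/d_NH₃ = √(M_NH₃/M_HBr) = √(17.03/80.91) = 0.4588.
With d_HBr + d_NH₃ = 0.425 m, d_NH₃ = 0.425/(1 + 0.4588) = 0.2913 m.
d_HBr = 0.425 − 0.2913 = 0.134 m.

0.134 m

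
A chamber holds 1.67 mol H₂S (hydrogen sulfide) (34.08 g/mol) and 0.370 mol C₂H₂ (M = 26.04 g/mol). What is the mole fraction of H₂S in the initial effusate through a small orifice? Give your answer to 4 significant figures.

Rate_i ∝ x_i/√M_i (Graham's law weighted by mole fraction), so the effusate composition follows n_i/√M_i.
So x_H₂S in the escaping gas = (n_H₂S/√M_H₂S) / Σ(n_i/√M_i)
= (1.67/√34.08) / (1.67/√34.08 + 0.370/√26.04) = 0.2861/(0.2861 + 0.07251) = 0.7978.

0.7978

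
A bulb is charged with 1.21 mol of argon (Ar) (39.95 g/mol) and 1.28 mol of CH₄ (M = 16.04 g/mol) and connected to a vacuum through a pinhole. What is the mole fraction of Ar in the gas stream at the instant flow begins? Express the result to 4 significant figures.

The effusion rate of species i is ∝ p_i/√M_i ∝ n_i/√M_i.
So x_Ar in the escaping gas = (n_Ar/√M_Ar) / Σ(n_i/√M_i)
= (1.21/√39.95) / (1.21/√39.95 + 1.28/√16.04) = 0.1914/(0.1914 + 0.3196) = 0.3746.

0.3746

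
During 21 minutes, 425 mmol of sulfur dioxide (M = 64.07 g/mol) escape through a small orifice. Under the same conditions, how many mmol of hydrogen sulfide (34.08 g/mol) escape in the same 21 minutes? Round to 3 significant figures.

583 mmol

From Graham's law, rate_H₂S/rate_SO₂ = √(M_SO₂/M_H₂S) = √(64.07/34.08) = √1.880 = 1.371.
So the amount for H₂S is 425 × 1.371 = 583 mmol.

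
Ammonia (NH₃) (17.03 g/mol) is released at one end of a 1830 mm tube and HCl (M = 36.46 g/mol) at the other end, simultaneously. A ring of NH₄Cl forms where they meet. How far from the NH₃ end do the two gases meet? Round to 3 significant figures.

The fronts meet when d_NH₃ + d_HCl = L with d_NH₃/d_HCl = √(M_HCl/M_NH₃) (Graham's law). Here √(M_HCl/M_NH₃) = √(36.46/17.03) = 1.463.
With d_NH₃ + d_HCl = 1830 mm, d_HCl = 1830/(1 + 1.463) = 742.9 mm.
d_NH₃ = 1830 − 742.9 = 1090 mm.

1090 mm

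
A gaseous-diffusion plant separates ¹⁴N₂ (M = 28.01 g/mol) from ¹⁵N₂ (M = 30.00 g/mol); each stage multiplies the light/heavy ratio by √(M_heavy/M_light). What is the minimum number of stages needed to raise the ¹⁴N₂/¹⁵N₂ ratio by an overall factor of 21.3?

Per stage α = (30.00/28.01)^(1/2) = 1.07105^0.5, giving ln α = 0.03432.
Need α^N ≥ 21.3 ⇒ N ≥ ln(21.3) / ln α = 3.059 / 0.03432 = 89.13.
So at least 90 stages are needed.

90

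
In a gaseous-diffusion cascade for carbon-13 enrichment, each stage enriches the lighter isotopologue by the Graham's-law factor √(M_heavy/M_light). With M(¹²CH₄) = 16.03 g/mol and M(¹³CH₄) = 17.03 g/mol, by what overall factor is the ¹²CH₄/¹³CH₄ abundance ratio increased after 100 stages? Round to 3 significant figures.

20.6

After 100 stages the ratio has grown by (√(17.03/16.03))^100 = (17.03/16.03)^(100/2).
= 1.06238^50 = 20.6.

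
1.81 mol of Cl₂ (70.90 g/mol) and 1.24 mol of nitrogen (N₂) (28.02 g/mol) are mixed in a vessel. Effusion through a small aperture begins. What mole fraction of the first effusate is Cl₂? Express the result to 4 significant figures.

The effusion rate of species i is ∝ p_i/√M_i ∝ n_i/√M_i.
Mole fraction of Cl₂ in the effusate = (n_Cl₂/√M_Cl₂) / (n_Cl₂/√M_Cl₂ + n_N₂/√M_N₂)
= (1.81/√70.90) / (1.81/√70.90 + 1.24/√28.02) = 0.2150/(0.2150 + 0.2343) = 0.4785.

0.4785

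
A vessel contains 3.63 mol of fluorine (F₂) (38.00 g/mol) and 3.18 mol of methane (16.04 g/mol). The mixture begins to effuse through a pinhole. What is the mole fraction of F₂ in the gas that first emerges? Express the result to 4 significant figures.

0.4258

Rate_i ∝ x_i/√M_i (Graham's law weighted by mole fraction), so the effusate composition follows n_i/√M_i.
x_F₂(eff) = (n_F₂/√M_F₂) / (n_F₂/√M_F₂ + n_CH₄/√M_CH₄)
= (3.63/√38.00) / (3.63/√38.00 + 3.18/√16.04) = 0.5889/(0.5889 + 0.7940) = 0.4258.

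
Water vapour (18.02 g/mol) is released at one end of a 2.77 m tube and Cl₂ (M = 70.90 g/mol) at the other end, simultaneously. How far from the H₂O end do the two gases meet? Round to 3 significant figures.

Distances travelled in equal time are proportional to diffusion rates, so d_H₂O/d_Cl₂ = √(M_Cl₂/M_H₂O) = √(70.90/18.02) = 1.984.
With d_H₂O + d_Cl₂ = 2.77 m, d_Cl₂ = 2.77/(1 + 1.984) = 0.9284 m.
d_H₂O = 2.77 − 0.9284 = 1.84 m.

1.84 m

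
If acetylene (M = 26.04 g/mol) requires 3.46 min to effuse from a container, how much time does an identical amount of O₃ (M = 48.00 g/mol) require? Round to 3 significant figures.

4.70 min

By Graham's law, t_O₃/t_C₂H₂ = √(M_O₃/M_C₂H₂) = √(48.00/26.04) = √1.843 = 1.358.
So the time for O₃ is 3.46 × 1.358 = 4.70 min.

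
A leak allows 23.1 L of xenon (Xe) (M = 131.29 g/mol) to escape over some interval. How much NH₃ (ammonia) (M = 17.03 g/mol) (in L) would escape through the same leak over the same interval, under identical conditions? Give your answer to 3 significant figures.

From Graham's law, rate_NH₃/rate_Xe = √(M_Xe/M_NH₃) = √(131.29/17.03) = √7.709 = 2.777.
So the volume for NH₃ is 23.1 × 2.777 = 64.1 L.

64.1 L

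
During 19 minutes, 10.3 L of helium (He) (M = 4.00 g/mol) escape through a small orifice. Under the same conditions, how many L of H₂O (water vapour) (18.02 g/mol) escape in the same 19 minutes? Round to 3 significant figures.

Using Graham's law: rate_H₂O/rate_He = √(M_He/M_H₂O) = √(4.00/18.02) = √0.2220 = 0.4711.
So the volume for H₂O is 10.3 × 0.4711 = 4.85 L.

4.85 L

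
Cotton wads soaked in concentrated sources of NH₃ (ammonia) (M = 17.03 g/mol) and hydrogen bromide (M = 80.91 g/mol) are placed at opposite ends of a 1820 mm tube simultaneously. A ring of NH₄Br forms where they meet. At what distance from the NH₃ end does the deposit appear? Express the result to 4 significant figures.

Distances travelled in equal time are proportional to diffusion rates, so d_NH₃/d_HBr = √(M_HBr/M_NH₃) = √(80.91/17.03) = 2.180.
With d_NH₃ + d_HBr = 1820 mm, d_HBr = 1820/(1 + 2.180) = 572.4 mm.
d_NH₃ = 1820 − 572.4 = 1248 mm.

1248 mm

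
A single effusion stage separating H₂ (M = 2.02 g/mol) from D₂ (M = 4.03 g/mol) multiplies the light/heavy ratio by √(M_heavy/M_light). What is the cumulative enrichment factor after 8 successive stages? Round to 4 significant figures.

The single-stage factor is √(M_heavy/M_light), so 8 stages give [√(4.03/2.02)]^8 = (4.03/2.02)^(8/2).
= 1.99505^4 = 15.84.

15.84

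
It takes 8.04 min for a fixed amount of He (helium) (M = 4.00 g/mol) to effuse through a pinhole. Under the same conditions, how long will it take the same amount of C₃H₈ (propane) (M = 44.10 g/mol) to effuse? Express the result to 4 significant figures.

Using Graham's law: t_C₃H₈/t_He = √(M_C₃H₈/M_He) = √(44.10/4.00) = √11.03 = 3.320.
So the time for C₃H₈ is 8.04 × 3.320 = 26.70 min.

26.70 min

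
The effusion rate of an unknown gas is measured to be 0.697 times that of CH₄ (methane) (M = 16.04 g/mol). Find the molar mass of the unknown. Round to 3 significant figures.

33.0 g/mol

Using Graham's law: rate_X/rate_CH₄ = √(M_CH₄/M_X).
0.697 = √(16.04/M_X)
M_X = 16.04 / 0.697² = 16.04 / 0.4858 = 33.0 g/mol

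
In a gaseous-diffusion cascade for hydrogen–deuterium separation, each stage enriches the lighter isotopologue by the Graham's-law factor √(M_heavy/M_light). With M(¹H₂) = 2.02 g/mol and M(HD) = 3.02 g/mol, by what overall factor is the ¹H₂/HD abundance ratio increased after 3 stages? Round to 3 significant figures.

1.83

The single-stage factor is √(M_heavy/M_light), so 3 stages give [√(3.02/2.02)]^3 = (3.02/2.02)^(3/2).
= 1.49505^(3/2) = 1.83.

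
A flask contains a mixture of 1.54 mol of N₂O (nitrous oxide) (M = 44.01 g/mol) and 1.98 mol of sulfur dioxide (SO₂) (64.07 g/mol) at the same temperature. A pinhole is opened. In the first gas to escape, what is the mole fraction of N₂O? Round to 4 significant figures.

0.4841

Rate_i ∝ x_i/√M_i (Graham's law weighted by mole fraction), so the effusate composition follows n_i/√M_i.
x_N₂O(eff) = (n_N₂O/√M_N₂O) / (n_N₂O/√M_N₂O + n_SO₂/√M_SO₂)
= (1.54/√44.01) / (1.54/√44.01 + 1.98/√64.07) = 0.2321/(0.2321 + 0.2474) = 0.4841.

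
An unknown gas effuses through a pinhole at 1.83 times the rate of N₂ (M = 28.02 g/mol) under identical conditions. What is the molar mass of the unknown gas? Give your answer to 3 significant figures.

Graham's law gives rate_X/rate_N₂ = √(M_N₂/M_X).
1.83 = √(28.02/M_X)
M_X = 28.02 / 1.83² = 28.02 / 3.349 = 8.37 g/mol

8.37 g/mol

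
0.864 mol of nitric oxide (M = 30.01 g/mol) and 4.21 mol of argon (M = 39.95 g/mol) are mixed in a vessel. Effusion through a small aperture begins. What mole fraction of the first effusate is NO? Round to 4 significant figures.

Effusion rate of each component ∝ n_i/√M_i (partial pressure × 1/√M).
x_NO(eff) = (n_NO/√M_NO) / (n_NO/√M_NO + n_Ar/√M_Ar)
= (0.864/√30.01) / (0.864/√30.01 + 4.21/√39.95) = 0.1577/(0.1577 + 0.6661) = 0.1915.

0.1915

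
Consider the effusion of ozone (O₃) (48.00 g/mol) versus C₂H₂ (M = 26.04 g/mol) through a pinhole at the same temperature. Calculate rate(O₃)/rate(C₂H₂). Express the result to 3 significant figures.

0.737

Using Graham's law: rate_O₃/rate_C₂H₂ = √(M_C₂H₂/M_O₃) = √(26.04/48.00) = √0.5425 = 0.737.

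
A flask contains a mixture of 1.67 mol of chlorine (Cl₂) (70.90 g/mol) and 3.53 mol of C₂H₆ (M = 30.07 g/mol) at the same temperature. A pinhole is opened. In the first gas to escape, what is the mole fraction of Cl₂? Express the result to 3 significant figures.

The effusion rate of species i is ∝ p_i/√M_i ∝ n_i/√M_i.
x_Cl₂(eff) = (n_Cl₂/√M_Cl₂) / (n_Cl₂/√M_Cl₂ + n_C₂H₆/√M_C₂H₆)
= (1.67/√70.90) / (1.67/√70.90 + 3.53/√30.07) = 0.1983/(0.1983 + 0.6437) = 0.236.

0.236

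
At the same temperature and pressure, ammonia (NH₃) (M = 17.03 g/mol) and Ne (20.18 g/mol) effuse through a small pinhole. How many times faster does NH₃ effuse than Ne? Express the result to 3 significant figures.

1.09

Since effusion rate ∝ 1/√M, rate_NH₃/rate_Ne = √(M_Ne/M_NH₃) = √(20.18/17.03) = √1.185 = 1.09.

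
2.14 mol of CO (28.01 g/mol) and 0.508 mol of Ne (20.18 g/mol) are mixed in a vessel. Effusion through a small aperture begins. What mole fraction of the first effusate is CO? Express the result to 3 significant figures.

0.781

Each component's effusion rate ∝ (its partial pressure)·(1/√M) ∝ n_i/√M_i.
Mole fraction of CO in the effusate = (n_CO/√M_CO) / (n_CO/√M_CO + n_Ne/√M_Ne)
= (2.14/√28.01) / (2.14/√28.01 + 0.508/√20.18) = 0.4043/(0.4043 + 0.1131) = 0.781.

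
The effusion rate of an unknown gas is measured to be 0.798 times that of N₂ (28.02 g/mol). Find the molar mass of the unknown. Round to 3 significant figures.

44.0 g/mol

Graham's law gives rate_X/rate_N₂ = √(M_N₂/M_X).
0.798 = √(28.02/M_X)
M_X = 28.02 / 0.798² = 28.02 / 0.6368 = 44.0 g/mol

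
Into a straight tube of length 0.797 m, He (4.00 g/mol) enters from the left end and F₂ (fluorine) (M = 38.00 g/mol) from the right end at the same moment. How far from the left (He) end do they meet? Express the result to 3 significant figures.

0.602 m

Graham's law gives d_He/d_F₂ = rate_He/rate_F₂ = √(M_F₂/M_He) = √(38.00/4.00) = 3.082.
With d_He + d_F₂ = 0.797 m, d_F₂ = 0.797/(1 + 3.082) = 0.1952 m.
d_He = 0.797 − 0.1952 = 0.602 m.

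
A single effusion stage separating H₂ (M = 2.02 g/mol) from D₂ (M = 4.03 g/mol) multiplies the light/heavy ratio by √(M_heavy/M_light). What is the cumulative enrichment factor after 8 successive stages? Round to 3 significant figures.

Overall factor = α^8 with α = √(4.03/2.02), i.e. (4.03/2.02)^(8/2).
= 1.99505^4 = 15.8.

15.8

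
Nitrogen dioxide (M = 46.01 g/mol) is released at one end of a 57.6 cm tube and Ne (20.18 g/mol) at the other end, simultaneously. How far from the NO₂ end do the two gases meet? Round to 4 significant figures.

Graham's law gives d_NO₂/d_Ne = rate_NO₂/rate_Ne = √(M_Ne/M_NO₂) = √(20.18/46.01) = 0.6623.
With d_NO₂ + d_Ne = 57.6 cm, d_Ne = 57.6/(1 + 0.6623) = 34.65 cm.
d_NO₂ = 57.6 − 34.65 = 22.95 cm.

22.95 cm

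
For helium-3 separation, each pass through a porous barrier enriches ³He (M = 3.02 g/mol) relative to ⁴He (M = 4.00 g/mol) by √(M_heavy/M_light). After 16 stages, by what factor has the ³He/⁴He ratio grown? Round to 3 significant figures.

After 16 stages the ratio has grown by (√(4.00/3.02))^16 = (4.00/3.02)^(16/2).
= 1.32450^8 = 9.47.

9.47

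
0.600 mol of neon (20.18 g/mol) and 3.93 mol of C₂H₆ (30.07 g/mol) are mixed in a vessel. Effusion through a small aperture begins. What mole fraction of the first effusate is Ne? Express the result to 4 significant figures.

Effusion rate of each component ∝ n_i/√M_i (partial pressure × 1/√M).
x_Ne(eff) = (n_Ne/√M_Ne) / (n_Ne/√M_Ne + n_C₂H₆/√M_C₂H₆)
= (0.600/√20.18) / (0.600/√20.18 + 3.93/√30.07) = 0.1336/(0.1336 + 0.7167) = 0.1571.

0.1571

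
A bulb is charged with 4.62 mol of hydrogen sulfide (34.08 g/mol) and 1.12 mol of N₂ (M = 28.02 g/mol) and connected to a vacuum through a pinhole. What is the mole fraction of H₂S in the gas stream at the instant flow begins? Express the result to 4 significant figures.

The effusion rate of species i is ∝ p_i/√M_i ∝ n_i/√M_i.
So x_H₂S in the escaping gas = (n_H₂S/√M_H₂S) / Σ(n_i/√M_i)
= (4.62/√34.08) / (4.62/√34.08 + 1.12/√28.02) = 0.7914/(0.7914 + 0.2116) = 0.7890.

0.7890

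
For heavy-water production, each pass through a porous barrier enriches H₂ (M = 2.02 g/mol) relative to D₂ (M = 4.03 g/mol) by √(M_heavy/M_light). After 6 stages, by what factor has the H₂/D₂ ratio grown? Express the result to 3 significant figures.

7.94

The single-stage factor is √(M_heavy/M_light), so 6 stages give [√(4.03/2.02)]^6 = (4.03/2.02)^(6/2).
= 1.99505^3 = 7.94.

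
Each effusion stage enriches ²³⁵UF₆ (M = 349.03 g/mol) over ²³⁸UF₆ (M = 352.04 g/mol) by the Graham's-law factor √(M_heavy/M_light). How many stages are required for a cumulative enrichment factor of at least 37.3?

843

With α = √(352.04/349.03) per stage, ln α = ½ ln(1.00862) = 0.004293.
Need α^N ≥ 37.3 ⇒ N ≥ ln(37.3) / ln α = 3.619 / 0.004293 = 842.91.
So at least 843 stages are needed.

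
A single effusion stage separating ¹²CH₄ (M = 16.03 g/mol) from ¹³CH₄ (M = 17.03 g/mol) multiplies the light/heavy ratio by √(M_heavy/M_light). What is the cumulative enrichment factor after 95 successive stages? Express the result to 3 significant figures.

The single-stage factor is √(M_heavy/M_light), so 95 stages give [√(17.03/16.03)]^95 = (17.03/16.03)^(95/2).
= 1.06238^(95/2) = 17.7.

17.7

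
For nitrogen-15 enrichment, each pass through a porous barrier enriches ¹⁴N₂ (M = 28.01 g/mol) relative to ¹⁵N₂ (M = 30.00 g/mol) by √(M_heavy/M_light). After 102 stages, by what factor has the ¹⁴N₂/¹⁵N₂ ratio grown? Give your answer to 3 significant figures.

33.1

Each stage multiplies the ratio by α = √(30.00/28.01), so after 102 stages the overall factor is α^102 = (30.00/28.01)^(102/2).
= 1.07105^51 = 33.1.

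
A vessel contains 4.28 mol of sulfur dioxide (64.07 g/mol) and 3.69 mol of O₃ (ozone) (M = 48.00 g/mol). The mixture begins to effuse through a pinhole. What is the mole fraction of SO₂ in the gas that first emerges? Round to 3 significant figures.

Rate_i ∝ x_i/√M_i (Graham's law weighted by mole fraction), so the effusate composition follows n_i/√M_i.
x_SO₂(eff) = (n_SO₂/√M_SO₂) / (n_SO₂/√M_SO₂ + n_O₃/√M_O₃)
= (4.28/√64.07) / (4.28/√64.07 + 3.69/√48.00) = 0.5347/(0.5347 + 0.5326) = 0.501.

0.501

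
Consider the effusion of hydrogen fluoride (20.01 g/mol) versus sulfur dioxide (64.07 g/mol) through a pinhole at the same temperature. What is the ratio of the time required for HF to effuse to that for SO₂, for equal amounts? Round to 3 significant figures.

By Graham's law, t_HF/t_SO₂ = √(M_HF/M_SO₂) = √(20.01/64.07) = √0.3123 = 0.559.

0.559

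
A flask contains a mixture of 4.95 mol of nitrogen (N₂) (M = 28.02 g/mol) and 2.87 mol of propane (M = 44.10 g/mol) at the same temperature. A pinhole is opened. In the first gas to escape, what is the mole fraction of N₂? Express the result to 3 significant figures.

0.684

Rate_i ∝ x_i/√M_i (Graham's law weighted by mole fraction), so the effusate composition follows n_i/√M_i.
So x_N₂ in the escaping gas = (n_N₂/√M_N₂) / Σ(n_i/√M_i)
= (4.95/√28.02) / (4.95/√28.02 + 2.87/√44.10) = 0.9351/(0.9351 + 0.4322) = 0.684.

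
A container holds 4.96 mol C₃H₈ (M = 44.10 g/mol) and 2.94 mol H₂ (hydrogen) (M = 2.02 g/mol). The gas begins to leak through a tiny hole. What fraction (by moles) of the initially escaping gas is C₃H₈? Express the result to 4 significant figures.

0.2653

The effusion rate of species i is ∝ p_i/√M_i ∝ n_i/√M_i.
So x_C₃H₈ in the escaping gas = (n_C₃H₈/√M_C₃H₈) / Σ(n_i/√M_i)
= (4.96/√44.10) / (4.96/√44.10 + 2.94/√2.02) = 0.7469/(0.7469 + 2.069) = 0.2653.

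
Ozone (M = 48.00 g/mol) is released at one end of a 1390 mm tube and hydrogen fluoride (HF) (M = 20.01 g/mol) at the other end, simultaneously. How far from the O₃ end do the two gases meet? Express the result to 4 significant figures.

Graham's law gives d_O₃/d_HF = rate_O₃/rate_HF = √(M_HF/M_O₃) = √(20.01/48.00) = 0.6457.
With d_O₃ + d_HF = 1390 mm, d_HF = 1390/(1 + 0.6457) = 844.6 mm.
d_O₃ = 1390 − 844.6 = 545.4 mm.

545.4 mm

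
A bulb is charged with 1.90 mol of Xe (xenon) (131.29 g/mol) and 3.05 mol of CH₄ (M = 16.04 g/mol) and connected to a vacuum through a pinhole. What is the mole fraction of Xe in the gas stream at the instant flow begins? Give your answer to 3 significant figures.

0.179

The effusion rate of species i is ∝ p_i/√M_i ∝ n_i/√M_i.
Mole fraction of Xe in the effusate = (n_Xe/√M_Xe) / (n_Xe/√M_Xe + n_CH₄/√M_CH₄)
= (1.90/√131.29) / (1.90/√131.29 + 3.05/√16.04) = 0.1658/(0.1658 + 0.7615) = 0.179.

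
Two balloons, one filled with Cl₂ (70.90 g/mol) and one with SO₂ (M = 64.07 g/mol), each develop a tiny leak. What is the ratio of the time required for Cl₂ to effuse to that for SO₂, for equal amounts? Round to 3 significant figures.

Graham's law gives t_Cl₂/t_SO₂ = √(M_Cl₂/M_SO₂) = √(70.90/64.07) = √1.107 = 1.05.

1.05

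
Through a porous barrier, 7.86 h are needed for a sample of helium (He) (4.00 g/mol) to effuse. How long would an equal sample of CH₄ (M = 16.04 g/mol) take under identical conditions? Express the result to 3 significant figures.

15.7 h

Graham's law gives t_CH₄/t_He = √(M_CH₄/M_He) = √(16.04/4.00) = √4.010 = 2.002.
So the time for CH₄ is 7.86 × 2.002 = 15.7 h.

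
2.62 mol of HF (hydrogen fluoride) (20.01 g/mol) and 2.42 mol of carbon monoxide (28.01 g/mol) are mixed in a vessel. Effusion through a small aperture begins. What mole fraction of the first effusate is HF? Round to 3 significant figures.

0.562

Each component's effusion rate ∝ (its partial pressure)·(1/√M) ∝ n_i/√M_i.
Mole fraction of HF in the effusate = (n_HF/√M_HF) / (n_HF/√M_HF + n_CO/√M_CO)
= (2.62/√20.01) / (2.62/√20.01 + 2.42/√28.01) = 0.5857/(0.5857 + 0.4573) = 0.562.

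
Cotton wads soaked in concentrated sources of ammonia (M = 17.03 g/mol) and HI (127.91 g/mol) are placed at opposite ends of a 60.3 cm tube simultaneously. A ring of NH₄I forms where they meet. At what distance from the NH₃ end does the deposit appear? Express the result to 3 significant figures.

Graham's law gives d_NH₃/d_HI = rate_NH₃/rate_HI = √(M_HI/M_NH₃) = √(127.91/17.03) = 2.741.
With d_NH₃ + d_HI = 60.3 cm, d_HI = 60.3/(1 + 2.741) = 16.12 cm.
d_NH₃ = 60.3 − 16.12 = 44.2 cm.

44.2 cm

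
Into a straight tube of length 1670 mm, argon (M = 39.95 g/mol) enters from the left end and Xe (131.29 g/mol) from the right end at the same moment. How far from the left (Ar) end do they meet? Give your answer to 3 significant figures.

In equal time, each gas travels a distance ∝ its rate ∝ 1/√M, so d_Ar/d_Xe = √(M_Xe/M_Ar) = √(131.29/39.95) = 1.813.
With d_Ar + d_Xe = 1670 mm, d_Xe = 1670/(1 + 1.813) = 593.7 mm.
d_Ar = 1670 − 593.7 = 1080 mm.

1080 mm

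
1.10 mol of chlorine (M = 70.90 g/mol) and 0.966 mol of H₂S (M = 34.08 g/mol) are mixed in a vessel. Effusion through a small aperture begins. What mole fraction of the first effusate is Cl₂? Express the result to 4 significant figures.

The effusion rate of species i is ∝ p_i/√M_i ∝ n_i/√M_i.
So x_Cl₂ in the escaping gas = (n_Cl₂/√M_Cl₂) / Σ(n_i/√M_i)
= (1.10/√70.90) / (1.10/√70.90 + 0.966/√34.08) = 0.1306/(0.1306 + 0.1655) = 0.4412.

0.4412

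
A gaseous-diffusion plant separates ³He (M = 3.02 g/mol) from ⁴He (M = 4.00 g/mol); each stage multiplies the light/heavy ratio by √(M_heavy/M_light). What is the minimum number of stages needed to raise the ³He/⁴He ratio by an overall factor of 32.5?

25

Single-stage factor α = √(4.00/3.02), so ln α = ½ ln(1.32450) = 0.1405.
Need α^N ≥ 32.5 ⇒ N ≥ ln(32.5) / ln α = 3.481 / 0.1405 = 24.77.
So at least 25 stages are needed.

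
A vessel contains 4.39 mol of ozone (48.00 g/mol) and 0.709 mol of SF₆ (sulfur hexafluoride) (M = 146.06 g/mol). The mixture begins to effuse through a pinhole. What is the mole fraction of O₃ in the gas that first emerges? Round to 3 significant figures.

0.915

Effusion rate of each component ∝ n_i/√M_i (partial pressure × 1/√M).
x_O₃(eff) = (n_O₃/√M_O₃) / (n_O₃/√M_O₃ + n_SF₆/√M_SF₆)
= (4.39/√48.00) / (4.39/√48.00 + 0.709/√146.06) = 0.6336/(0.6336 + 0.05867) = 0.915.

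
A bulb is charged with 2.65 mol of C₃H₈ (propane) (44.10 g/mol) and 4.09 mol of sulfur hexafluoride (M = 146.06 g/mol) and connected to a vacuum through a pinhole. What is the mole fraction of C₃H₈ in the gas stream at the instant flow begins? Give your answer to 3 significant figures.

The effusion rate of species i is ∝ p_i/√M_i ∝ n_i/√M_i.
Mole fraction of C₃H₈ in the effusate = (n_C₃H₈/√M_C₃H₈) / (n_C₃H₈/√M_C₃H₈ + n_SF₆/√M_SF₆)
= (2.65/√44.10) / (2.65/√44.10 + 4.09/√146.06) = 0.3990/(0.3990 + 0.3384) = 0.541.

0.541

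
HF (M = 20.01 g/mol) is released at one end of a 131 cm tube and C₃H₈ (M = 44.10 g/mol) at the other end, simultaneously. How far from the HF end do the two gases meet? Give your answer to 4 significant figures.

Distances travelled in equal time are proportional to diffusion rates, so d_HF/d_C₃H₈ = √(M_C₃H₈/M_HF) = √(44.10/20.01) = 1.485.
With d_HF + d_C₃H₈ = 131 cm, d_C₃H₈ = 131/(1 + 1.485) = 52.73 cm.
d_HF = 131 − 52.73 = 78.27 cm.

78.27 cm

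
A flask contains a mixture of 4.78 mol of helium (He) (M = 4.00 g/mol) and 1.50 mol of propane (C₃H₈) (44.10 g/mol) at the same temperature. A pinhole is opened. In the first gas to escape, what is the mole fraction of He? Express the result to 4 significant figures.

The effusion rate of species i is ∝ p_i/√M_i ∝ n_i/√M_i.
So x_He in the escaping gas = (n_He/√M_He) / Σ(n_i/√M_i)
= (4.78/√4.00) / (4.78/√4.00 + 1.50/√44.10) = 2.390/(2.390 + 0.2259) = 0.9137.

0.9137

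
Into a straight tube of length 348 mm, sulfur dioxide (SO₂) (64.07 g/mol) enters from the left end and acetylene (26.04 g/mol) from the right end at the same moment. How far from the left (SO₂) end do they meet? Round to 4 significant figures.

135.5 mm

In equal time, each gas travels a distance ∝ its rate ∝ 1/√M, so d_SO₂/d_C₂H₂ = √(M_C₂H₂/M_SO₂) = √(26.04/64.07) = 0.6375.
With d_SO₂ + d_C₂H₂ = 348 mm, d_C₂H₂ = 348/(1 + 0.6375) = 212.5 mm.
d_SO₂ = 348 − 212.5 = 135.5 mm.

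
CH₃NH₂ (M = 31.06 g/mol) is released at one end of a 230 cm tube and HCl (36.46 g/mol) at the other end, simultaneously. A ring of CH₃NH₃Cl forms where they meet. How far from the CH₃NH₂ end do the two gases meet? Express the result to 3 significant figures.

In equal time, each gas travels a distance ∝ its rate ∝ 1/√M, so d_CH₃NH₂/d_HCl = √(M_HCl/M_CH₃NH₂) = √(36.46/31.06) = 1.083.
With d_CH₃NH₂ + d_HCl = 230 cm, d_HCl = 230/(1 + 1.083) = 110.4 cm.
d_CH₃NH₂ = 230 − 110.4 = 120 cm.

120 cm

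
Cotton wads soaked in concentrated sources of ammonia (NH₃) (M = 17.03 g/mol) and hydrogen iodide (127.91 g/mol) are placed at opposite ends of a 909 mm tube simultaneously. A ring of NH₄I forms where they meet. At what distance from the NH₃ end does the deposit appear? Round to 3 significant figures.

Graham's law gives d_NH₃/d_HI = rate_NH₃/rate_HI = √(M_HI/M_NH₃) = √(127.91/17.03) = 2.741.
With d_NH₃ + d_HI = 909 mm, d_HI = 909/(1 + 2.741) = 243.0 mm.
d_NH₃ = 909 − 243.0 = 666 mm.

666 mm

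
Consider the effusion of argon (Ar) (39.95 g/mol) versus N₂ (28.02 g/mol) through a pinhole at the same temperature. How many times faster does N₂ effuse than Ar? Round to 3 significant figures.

1.19

From Graham's law, rate_N₂/rate_Ar = √(M_Ar/M_N₂) = √(39.95/28.02) = √1.426 = 1.19.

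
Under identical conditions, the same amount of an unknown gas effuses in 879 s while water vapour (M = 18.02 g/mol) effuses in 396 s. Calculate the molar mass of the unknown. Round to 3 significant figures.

Since effusion rate ∝ 1/√M, t_X/t_H₂O = √(M_X/M_H₂O).
879/396 = 2.220 = √(M_X/18.02)
M_X = 18.02 × 2.220² = 18.02 × 4.927 = 88.8 g/mol

88.8 g/mol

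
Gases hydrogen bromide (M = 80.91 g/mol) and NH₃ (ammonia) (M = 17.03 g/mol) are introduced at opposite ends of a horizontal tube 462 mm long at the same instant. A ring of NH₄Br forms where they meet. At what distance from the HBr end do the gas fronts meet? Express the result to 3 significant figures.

145 mm

Graham's law gives d_HBr/d_NH₃ = rate_HBr/rate_NH₃ = √(M_NH₃/M_HBr) = √(17.03/80.91) = 0.4588.
With d_HBr + d_NH₃ = 462 mm, d_NH₃ = 462/(1 + 0.4588) = 316.7 mm.
d_HBr = 462 − 316.7 = 145 mm.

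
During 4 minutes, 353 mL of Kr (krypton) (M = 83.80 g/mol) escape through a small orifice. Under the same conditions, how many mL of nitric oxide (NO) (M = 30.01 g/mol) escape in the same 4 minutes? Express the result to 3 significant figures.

Using Graham's law: rate_NO/rate_Kr = √(M_Kr/M_NO) = √(83.80/30.01) = √2.792 = 1.671.
So the volume for NO is 353 × 1.671 = 590 mL.

590 mL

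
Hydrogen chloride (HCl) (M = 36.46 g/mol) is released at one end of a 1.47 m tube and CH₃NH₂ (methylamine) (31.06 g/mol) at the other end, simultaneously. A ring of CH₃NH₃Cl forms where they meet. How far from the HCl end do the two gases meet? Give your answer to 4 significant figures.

0.7056 m

Distances travelled in equal time are proportional to diffusion rates, so d_HCl/d_CH₃NH₂ = √(M_CH₃NH₂/M_HCl) = √(31.06/36.46) = 0.9230.
With d_HCl + d_CH₃NH₂ = 1.47 m, d_CH₃NH₂ = 1.47/(1 + 0.9230) = 0.7644 m.
d_HCl = 1.47 − 0.7644 = 0.7056 m.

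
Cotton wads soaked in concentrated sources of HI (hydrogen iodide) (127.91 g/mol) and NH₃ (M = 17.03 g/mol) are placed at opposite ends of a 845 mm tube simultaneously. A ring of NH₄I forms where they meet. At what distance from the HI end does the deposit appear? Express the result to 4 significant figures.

225.9 mm

In equal time, each gas travels a distance ∝ its rate ∝ 1/√M, so d_HI/d_NH₃ = √(M_NH₃/M_HI) = √(17.03/127.91) = 0.3649.
With d_HI + d_NH₃ = 845 mm, d_NH₃ = 845/(1 + 0.3649) = 619.1 mm.
d_HI = 845 − 619.1 = 225.9 mm.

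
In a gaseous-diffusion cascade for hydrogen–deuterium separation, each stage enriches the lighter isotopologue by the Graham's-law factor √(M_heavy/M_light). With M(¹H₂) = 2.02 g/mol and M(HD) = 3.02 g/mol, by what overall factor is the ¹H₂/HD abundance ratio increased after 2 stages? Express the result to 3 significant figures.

Overall factor = α^2 with α = √(3.02/2.02), i.e. (3.02/2.02)^(2/2).
= 1.49505^1 = 1.50.

1.50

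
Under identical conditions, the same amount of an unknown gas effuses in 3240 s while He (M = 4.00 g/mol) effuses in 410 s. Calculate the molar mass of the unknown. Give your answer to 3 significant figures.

250 g/mol

By Graham's law, t_X/t_He = √(M_X/M_He).
3240/410 = 7.902 = √(M_X/4.00)
M_X = 4.00 × 7.902² = 4.00 × 62.45 = 250 g/mol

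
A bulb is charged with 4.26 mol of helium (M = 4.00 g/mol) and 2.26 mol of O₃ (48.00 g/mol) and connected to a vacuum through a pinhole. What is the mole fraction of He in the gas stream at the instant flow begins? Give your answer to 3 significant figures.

Rate_i ∝ x_i/√M_i (Graham's law weighted by mole fraction), so the effusate composition follows n_i/√M_i.
So x_He in the escaping gas = (n_He/√M_He) / Σ(n_i/√M_i)
= (4.26/√4.00) / (4.26/√4.00 + 2.26/√48.00) = 2.130/(2.130 + 0.3262) = 0.867.

0.867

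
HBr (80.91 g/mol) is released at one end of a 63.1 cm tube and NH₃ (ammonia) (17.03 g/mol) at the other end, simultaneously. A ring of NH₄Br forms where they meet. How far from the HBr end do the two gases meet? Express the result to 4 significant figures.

19.84 cm

In equal time, each gas travels a distance ∝ its rate ∝ 1/√M, so d_HBr/d_NH₃ = √(M_NH₃/M_HBr) = √(17.03/80.91) = 0.4588.
With d_HBr + d_NH₃ = 63.1 cm, d_NH₃ = 63.1/(1 + 0.4588) = 43.26 cm.
d_HBr = 63.1 − 43.26 = 19.84 cm.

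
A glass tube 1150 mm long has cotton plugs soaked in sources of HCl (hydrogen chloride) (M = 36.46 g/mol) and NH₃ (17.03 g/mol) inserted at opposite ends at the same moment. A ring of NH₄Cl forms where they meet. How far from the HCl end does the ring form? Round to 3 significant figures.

In equal time, each gas travels a distance ∝ its rate ∝ 1/√M, so d_HCl/d_NH₃ = √(M_NH₃/M_HCl) = √(17.03/36.46) = 0.6834.
With d_HCl + d_NH₃ = 1150 mm, d_NH₃ = 1150/(1 + 0.6834) = 683.1 mm.
d_HCl = 1150 − 683.1 = 467 mm.

467 mm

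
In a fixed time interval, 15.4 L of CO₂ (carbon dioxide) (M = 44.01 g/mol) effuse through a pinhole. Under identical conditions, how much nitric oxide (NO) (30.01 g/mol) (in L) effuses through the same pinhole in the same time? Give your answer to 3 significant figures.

18.6 L

Using Graham's law: rate_NO/rate_CO₂ = √(M_CO₂/M_NO) = √(44.01/30.01) = √1.467 = 1.211.
So the volume for NO is 15.4 × 1.211 = 18.6 L.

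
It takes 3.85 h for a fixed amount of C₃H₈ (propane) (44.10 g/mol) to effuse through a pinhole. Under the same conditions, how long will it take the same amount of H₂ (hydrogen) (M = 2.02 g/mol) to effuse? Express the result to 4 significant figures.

0.8240 h

Graham's law gives t_H₂/t_C₃H₈ = √(M_H₂/M_C₃H₈) = √(2.02/44.10) = √0.04580 = 0.2140.
So the time for H₂ is 3.85 × 0.2140 = 0.8240 h.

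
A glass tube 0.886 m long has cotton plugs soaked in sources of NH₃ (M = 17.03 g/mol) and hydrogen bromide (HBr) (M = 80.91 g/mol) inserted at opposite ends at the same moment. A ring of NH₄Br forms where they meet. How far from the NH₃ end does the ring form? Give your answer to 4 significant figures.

0.6074 m

Distances travelled in equal time are proportional to diffusion rates, so d_NH₃/d_HBr = √(M_HBr/M_NH₃) = √(80.91/17.03) = 2.180.
With d_NH₃ + d_HBr = 0.886 m, d_HBr = 0.886/(1 + 2.180) = 0.2786 m.
d_NH₃ = 0.886 − 0.2786 = 0.6074 m.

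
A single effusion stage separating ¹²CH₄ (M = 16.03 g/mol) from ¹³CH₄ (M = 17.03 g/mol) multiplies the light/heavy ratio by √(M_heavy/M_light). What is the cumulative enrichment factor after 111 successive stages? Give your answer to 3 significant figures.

Each stage multiplies the ratio by α = √(17.03/16.03), so after 111 stages the overall factor is α^111 = (17.03/16.03)^(111/2).
= 1.06238^(111/2) = 28.7.

28.7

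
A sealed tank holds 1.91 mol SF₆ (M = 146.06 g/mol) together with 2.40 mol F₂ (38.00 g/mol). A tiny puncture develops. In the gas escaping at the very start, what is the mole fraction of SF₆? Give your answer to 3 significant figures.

Each component's effusion rate ∝ (its partial pressure)·(1/√M) ∝ n_i/√M_i.
Mole fraction of SF₆ in the effusate = (n_SF₆/√M_SF₆) / (n_SF₆/√M_SF₆ + n_F₂/√M_F₂)
= (1.91/√146.06) / (1.91/√146.06 + 2.40/√38.00) = 0.1580/(0.1580 + 0.3893) = 0.289.

0.289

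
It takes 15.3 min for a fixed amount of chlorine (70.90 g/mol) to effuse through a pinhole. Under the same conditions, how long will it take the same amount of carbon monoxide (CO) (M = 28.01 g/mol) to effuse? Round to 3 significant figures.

Since effusion rate ∝ 1/√M, t_CO/t_Cl₂ = √(M_CO/M_Cl₂) = √(28.01/70.90) = √0.3951 = 0.6285.
So the time for CO is 15.3 × 0.6285 = 9.62 min.

9.62 min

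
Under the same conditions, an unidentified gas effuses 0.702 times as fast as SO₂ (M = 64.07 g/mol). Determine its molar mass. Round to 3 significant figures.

Graham's law gives rate_X/rate_SO₂ = √(M_SO₂/M_X).
0.702 = √(64.07/M_X)
M_X = 64.07 / 0.702² = 64.07 / 0.4928 = 130 g/mol

130 g/mol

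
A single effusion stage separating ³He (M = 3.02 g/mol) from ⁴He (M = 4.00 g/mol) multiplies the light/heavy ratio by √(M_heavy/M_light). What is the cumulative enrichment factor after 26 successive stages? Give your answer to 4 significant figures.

38.61

Each stage multiplies the ratio by α = √(4.00/3.02), so after 26 stages the overall factor is α^26 = (4.00/3.02)^(26/2).
= 1.32450^13 = 38.61.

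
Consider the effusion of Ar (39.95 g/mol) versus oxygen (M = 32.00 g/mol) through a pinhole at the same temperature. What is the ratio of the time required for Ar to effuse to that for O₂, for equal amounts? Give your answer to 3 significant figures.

1.12

Since effusion rate ∝ 1/√M, t_Ar/t_O₂ = √(M_Ar/M_O₂) = √(39.95/32.00) = √1.248 = 1.12.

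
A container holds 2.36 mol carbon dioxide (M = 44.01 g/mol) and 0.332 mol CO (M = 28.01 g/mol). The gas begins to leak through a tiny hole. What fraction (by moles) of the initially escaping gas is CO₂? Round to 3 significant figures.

0.850

Effusion rate of each component ∝ n_i/√M_i (partial pressure × 1/√M).
Mole fraction of CO₂ in the effusate = (n_CO₂/√M_CO₂) / (n_CO₂/√M_CO₂ + n_CO/√M_CO)
= (2.36/√44.01) / (2.36/√44.01 + 0.332/√28.01) = 0.3557/(0.3557 + 0.06273) = 0.850.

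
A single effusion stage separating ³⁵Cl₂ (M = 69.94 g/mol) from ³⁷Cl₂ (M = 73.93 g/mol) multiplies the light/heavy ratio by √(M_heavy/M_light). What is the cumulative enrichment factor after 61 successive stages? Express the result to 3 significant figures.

5.43

The single-stage factor is √(M_heavy/M_light), so 61 stages give [√(73.93/69.94)]^61 = (73.93/69.94)^(61/2).
= 1.05705^(61/2) = 5.43.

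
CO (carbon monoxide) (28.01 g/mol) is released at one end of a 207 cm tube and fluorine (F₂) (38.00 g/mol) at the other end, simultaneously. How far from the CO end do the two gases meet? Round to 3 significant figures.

111 cm

In equal time, each gas travels a distance ∝ its rate ∝ 1/√M, so d_CO/d_F₂ = √(M_F₂/M_CO) = √(38.00/28.01) = 1.165.
With d_CO + d_F₂ = 207 cm, d_F₂ = 207/(1 + 1.165) = 95.62 cm.
d_CO = 207 − 95.62 = 111 cm.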